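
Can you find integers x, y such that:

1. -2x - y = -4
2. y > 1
Yes

Take x = 0, y = 4. Substituting into each constraint:
  (1) -2(0) + (-4) = -4 ✓
  (2) 4 > 1 ✓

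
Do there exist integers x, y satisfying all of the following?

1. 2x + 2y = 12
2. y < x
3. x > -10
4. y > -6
Yes

Take x = 4, y = 2. Substituting into each constraint:
  (1) 2(4) + 2(2) = 12 ✓
  (2) 2 < 4 ✓
  (3) 4 > -10 ✓
  (4) 2 > -6 ✓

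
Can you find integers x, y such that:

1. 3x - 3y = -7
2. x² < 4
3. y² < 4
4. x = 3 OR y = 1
No

Even the single constraint (3x - 3y = -7) is infeasible over the integers.

  - 3x - 3y = -7: every term on the left is divisible by 3, so the LHS ≡ 0 (mod 3), but the RHS -7 is not — no integer solution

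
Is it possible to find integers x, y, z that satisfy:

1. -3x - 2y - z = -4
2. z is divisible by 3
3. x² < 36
Yes

Take x = 0, y = 2, z = 0. Substituting into each constraint:
  (1) -3(0) - 2(2) + 0 = -4 ✓
  (2) 0 = 3 × 0, remainder 0 ✓
  (3) x² = (0)² = 0, and 0 < 36 ✓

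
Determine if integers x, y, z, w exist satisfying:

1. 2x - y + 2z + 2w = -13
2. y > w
Yes

Take x = -6, y = 1, z = 0, w = 0. Substituting into each constraint:
  (1) 2(-6) + (-1) + 2(0) + 2(0) = -13 ✓
  (2) 1 > 0 ✓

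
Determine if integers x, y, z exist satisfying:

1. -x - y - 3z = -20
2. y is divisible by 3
Yes

Take x = 2, y = 0, z = 6. Substituting into each constraint:
  (1) (-2) + 0 - 3(6) = -20 ✓
  (2) 0 = 3 × 0, remainder 0 ✓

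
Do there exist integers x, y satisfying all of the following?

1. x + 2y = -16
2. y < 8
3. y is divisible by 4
Yes

Take x = -16, y = 0. Substituting into each constraint:
  (1) (-16) + 2(0) = -16 ✓
  (2) 0 < 8 ✓
  (3) 0 = 4 × 0, remainder 0 ✓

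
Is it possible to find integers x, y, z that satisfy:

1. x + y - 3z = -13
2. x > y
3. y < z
Yes

Take x = 3, y = 2, z = 6. Substituting into each constraint:
  (1) 3 + 2 - 3(6) = -13 ✓
  (2) 3 > 2 ✓
  (3) 2 < 6 ✓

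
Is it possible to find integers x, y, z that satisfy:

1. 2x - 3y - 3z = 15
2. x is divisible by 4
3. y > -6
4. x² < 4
Yes

Take x = 0, y = 0, z = -5. Substituting into each constraint:
  (1) 2(0) - 3(0) - 3(-5) = 15 ✓
  (2) 0 = 4 × 0, remainder 0 ✓
  (3) 0 > -6 ✓
  (4) x² = (0)² = 0, and 0 < 4 ✓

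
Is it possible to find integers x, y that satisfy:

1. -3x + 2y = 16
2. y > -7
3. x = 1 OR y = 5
Yes

Take x = -2, y = 5. Substituting into each constraint:
  (1) -3(-2) + 2(5) = 16 ✓
  (2) 5 > -7 ✓
  (3) y = 5, target 5 ✓ (second branch holds)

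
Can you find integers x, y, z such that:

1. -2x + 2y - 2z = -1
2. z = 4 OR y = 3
No

Even the single constraint (-2x + 2y - 2z = -1) is infeasible over the integers.

  - -2x + 2y - 2z = -1: every term on the left is divisible by 2, so the LHS ≡ 0 (mod 2), but the RHS -1 is not — no integer solution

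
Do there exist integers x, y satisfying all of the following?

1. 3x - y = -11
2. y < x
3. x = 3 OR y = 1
No

The full constraint system is jointly infeasible over the integers. Each constraint and what it forces:

  - 3x - y = -11: is a linear equation tying the variables together
  - y < x: bounds one variable relative to another variable
  - x = 3 OR y = 1: forces a choice: either x = 3 or y = 1

Split on the disjunction (x = 3 OR y = 1):
  • If x = 3: the equation forces y = 20, giving (x, y) = (3, 20), which violates x > y.
  • If y = 1: with y = 1, every remaining term of the linear equation is divisible by 3, so the left side is ≡ 0 (mod 3); but the right side -10 ≡ 2 (mod 3). No integers can satisfy it.
Both branches are infeasible, so the system has no integer solution.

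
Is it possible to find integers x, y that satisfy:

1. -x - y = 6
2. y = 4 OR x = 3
Yes

Take x = -10, y = 4. Substituting into each constraint:
  (1) 10 + (-4) = 6 ✓
  (2) y = 4, target 4 ✓ (first branch holds)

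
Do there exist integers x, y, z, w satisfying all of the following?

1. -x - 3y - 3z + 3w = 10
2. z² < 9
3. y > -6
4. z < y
Yes

Take x = -7, y = 0, z = -1, w = 0. Substituting into each constraint:
  (1) 7 - 3(0) - 3(-1) + 3(0) = 10 ✓
  (2) z² = (-1)² = 1, and 1 < 9 ✓
  (3) 0 > -6 ✓
  (4) -1 < 0 ✓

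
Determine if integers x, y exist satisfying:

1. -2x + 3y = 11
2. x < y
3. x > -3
Yes

Take x = 8, y = 9. Substituting into each constraint:
  (1) -2(8) + 3(9) = 11 ✓
  (2) 8 < 9 ✓
  (3) 8 > -3 ✓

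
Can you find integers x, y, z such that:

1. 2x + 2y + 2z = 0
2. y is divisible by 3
Yes

Take x = 0, y = 0, z = 0. Substituting into each constraint:
  (1) 2(0) + 2(0) + 2(0) = 0 ✓
  (2) 0 = 3 × 0, remainder 0 ✓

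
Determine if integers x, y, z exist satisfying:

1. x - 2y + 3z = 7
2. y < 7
Yes

Take x = 0, y = 1, z = 3. Substituting into each constraint:
  (1) 0 - 2(1) + 3(3) = 7 ✓
  (2) 1 < 7 ✓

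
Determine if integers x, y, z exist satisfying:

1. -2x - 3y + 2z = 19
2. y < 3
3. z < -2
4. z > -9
Yes

Take x = 1, y = -9, z = -3. Substituting into each constraint:
  (1) -2(1) - 3(-9) + 2(-3) = 19 ✓
  (2) -9 < 3 ✓
  (3) -3 < -2 ✓
  (4) -3 > -9 ✓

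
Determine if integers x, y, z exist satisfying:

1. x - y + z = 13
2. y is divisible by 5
Yes

Take x = 13, y = 0, z = 0. Substituting into each constraint:
  (1) 13 + 0 + 0 = 13 ✓
  (2) 0 = 5 × 0, remainder 0 ✓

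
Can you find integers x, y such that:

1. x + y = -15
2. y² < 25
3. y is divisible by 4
Yes

Take x = -15, y = 0. Substituting into each constraint:
  (1) (-15) + 0 = -15 ✓
  (2) y² = (0)² = 0, and 0 < 25 ✓
  (3) 0 = 4 × 0, remainder 0 ✓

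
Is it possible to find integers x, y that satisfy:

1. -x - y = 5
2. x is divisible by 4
Yes

Take x = 0, y = -5. Substituting into each constraint:
  (1) 0 + 5 = 5 ✓
  (2) 0 = 4 × 0, remainder 0 ✓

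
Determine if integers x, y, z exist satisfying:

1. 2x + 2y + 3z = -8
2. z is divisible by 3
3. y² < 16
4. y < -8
No

A contradictory subset is {y² < 16, y < -8}. No integer assignment can satisfy these jointly:

  - y² < 16: restricts y to |y| ≤ 3
  - y < -8: bounds one variable relative to a constant

Direct contradiction: the bounds on y require y ≥ -3 and y ≤ -9 simultaneously, which is empty.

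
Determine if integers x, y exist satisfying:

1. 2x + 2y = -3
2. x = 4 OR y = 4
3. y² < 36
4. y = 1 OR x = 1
No

Even the single constraint (2x + 2y = -3) is infeasible over the integers.

  - 2x + 2y = -3: every term on the left is divisible by 2, so the LHS ≡ 0 (mod 2), but the RHS -3 is not — no integer solution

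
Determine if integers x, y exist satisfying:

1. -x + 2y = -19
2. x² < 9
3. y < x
Yes

Take x = 1, y = -9. Substituting into each constraint:
  (1) (-1) + 2(-9) = -19 ✓
  (2) x² = (1)² = 1, and 1 < 9 ✓
  (3) -9 < 1 ✓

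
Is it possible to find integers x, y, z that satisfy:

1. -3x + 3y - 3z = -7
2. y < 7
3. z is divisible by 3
No

Even the single constraint (-3x + 3y - 3z = -7) is infeasible over the integers.

  - -3x + 3y - 3z = -7: every term on the left is divisible by 3, so the LHS ≡ 0 (mod 3), but the RHS -7 is not — no integer solution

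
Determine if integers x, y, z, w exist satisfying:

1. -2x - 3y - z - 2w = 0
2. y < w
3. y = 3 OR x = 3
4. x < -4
Yes

Take x = -5, y = 3, z = -7, w = 4. Substituting into each constraint:
  (1) -2(-5) - 3(3) + 7 - 2(4) = 0 ✓
  (2) 3 < 4 ✓
  (3) y = 3, target 3 ✓ (first branch holds)
  (4) -5 < -4 ✓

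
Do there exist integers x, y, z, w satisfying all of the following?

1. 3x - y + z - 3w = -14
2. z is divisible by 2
Yes

Take x = -4, y = 2, z = 0, w = 0. Substituting into each constraint:
  (1) 3(-4) + (-2) + 0 - 3(0) = -14 ✓
  (2) 0 = 2 × 0, remainder 0 ✓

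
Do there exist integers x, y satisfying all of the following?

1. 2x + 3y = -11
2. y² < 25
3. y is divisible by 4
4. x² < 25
No

A contradictory subset is {2x + 3y = -11, y is divisible by 4}. No integer assignment can satisfy these jointly:

  - 2x + 3y = -11: is a linear equation tying the variables together
  - y is divisible by 4: restricts y to multiples of 4

Modular obstruction: writing y = 4y', every remaining term of the linear equation is divisible by 2, so the left side is ≡ 0 (mod 2); but the right side -11 ≡ 1 (mod 2). No integers can satisfy it.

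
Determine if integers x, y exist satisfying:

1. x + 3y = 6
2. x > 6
Yes

Take x = 9, y = -1. Substituting into each constraint:
  (1) 9 + 3(-1) = 6 ✓
  (2) 9 > 6 ✓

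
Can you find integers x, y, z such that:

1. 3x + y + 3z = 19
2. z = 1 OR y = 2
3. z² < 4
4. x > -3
Yes

Take x = 4, y = 4, z = 1. Substituting into each constraint:
  (1) 3(4) + 4 + 3(1) = 19 ✓
  (2) z = 1, target 1 ✓ (first branch holds)
  (3) z² = (1)² = 1, and 1 < 4 ✓
  (4) 4 > -3 ✓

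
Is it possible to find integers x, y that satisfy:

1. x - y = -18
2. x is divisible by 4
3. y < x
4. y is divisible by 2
No

A contradictory subset is {x - y = -18, y < x}. No integer assignment can satisfy these jointly:

  - x - y = -18: is a linear equation tying the variables together
  - y < x: bounds one variable relative to another variable

From the equation, x − y = -18, i.e. x − y = -18; but x > y requires x − y ≥ 1. Contradiction.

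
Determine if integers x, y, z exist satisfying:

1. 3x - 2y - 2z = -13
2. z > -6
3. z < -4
Yes

Take x = 1, y = 13, z = -5. Substituting into each constraint:
  (1) 3(1) - 2(13) - 2(-5) = -13 ✓
  (2) -5 > -6 ✓
  (3) -5 < -4 ✓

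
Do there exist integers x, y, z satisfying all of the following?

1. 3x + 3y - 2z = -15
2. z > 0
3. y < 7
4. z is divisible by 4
Yes

Take x = -3, y = 6, z = 12. Substituting into each constraint:
  (1) 3(-3) + 3(6) - 2(12) = -15 ✓
  (2) 12 > 0 ✓
  (3) 6 < 7 ✓
  (4) 12 = 4 × 3, remainder 0 ✓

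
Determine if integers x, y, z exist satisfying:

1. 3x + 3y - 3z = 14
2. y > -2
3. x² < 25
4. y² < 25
No

Even the single constraint (3x + 3y - 3z = 14) is infeasible over the integers.

  - 3x + 3y - 3z = 14: every term on the left is divisible by 3, so the LHS ≡ 0 (mod 3), but the RHS 14 is not — no integer solution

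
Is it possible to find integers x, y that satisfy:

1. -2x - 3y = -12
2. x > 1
Yes

Take x = 6, y = 0. Substituting into each constraint:
  (1) -2(6) - 3(0) = -12 ✓
  (2) 6 > 1 ✓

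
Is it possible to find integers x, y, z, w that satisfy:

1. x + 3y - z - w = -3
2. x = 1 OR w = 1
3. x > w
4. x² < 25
Yes

Take x = 1, y = 0, z = 4, w = 0. Substituting into each constraint:
  (1) 1 + 3(0) + (-4) + 0 = -3 ✓
  (2) x = 1, target 1 ✓ (first branch holds)
  (3) 1 > 0 ✓
  (4) x² = (1)² = 1, and 1 < 25 ✓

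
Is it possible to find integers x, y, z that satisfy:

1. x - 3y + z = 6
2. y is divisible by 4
Yes

Take x = 0, y = 0, z = 6. Substituting into each constraint:
  (1) 0 - 3(0) + 6 = 6 ✓
  (2) 0 = 4 × 0, remainder 0 ✓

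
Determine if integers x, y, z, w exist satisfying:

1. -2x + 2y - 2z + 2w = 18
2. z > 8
Yes

Take x = 0, y = 18, z = 9, w = 0. Substituting into each constraint:
  (1) -2(0) + 2(18) - 2(9) + 2(0) = 18 ✓
  (2) 9 > 8 ✓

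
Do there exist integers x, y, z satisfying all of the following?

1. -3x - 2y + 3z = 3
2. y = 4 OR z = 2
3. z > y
Yes

Take x = 1, y = 0, z = 2. Substituting into each constraint:
  (1) -3(1) - 2(0) + 3(2) = 3 ✓
  (2) z = 2, target 2 ✓ (second branch holds)
  (3) 2 > 0 ✓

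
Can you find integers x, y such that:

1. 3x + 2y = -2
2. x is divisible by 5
Yes

Take x = 0, y = -1. Substituting into each constraint:
  (1) 3(0) + 2(-1) = -2 ✓
  (2) 0 = 5 × 0, remainder 0 ✓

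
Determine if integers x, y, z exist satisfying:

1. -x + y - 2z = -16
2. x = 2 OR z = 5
Yes

Take x = 2, y = 0, z = 7. Substituting into each constraint:
  (1) (-2) + 0 - 2(7) = -16 ✓
  (2) x = 2, target 2 ✓ (first branch holds)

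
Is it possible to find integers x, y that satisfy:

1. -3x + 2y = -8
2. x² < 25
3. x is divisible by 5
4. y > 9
No

A contradictory subset is {-3x + 2y = -8, x² < 25, y > 9}. No integer assignment can satisfy these jointly:

  - -3x + 2y = -8: is a linear equation tying the variables together
  - x² < 25: restricts x to |x| ≤ 4
  - y > 9: bounds one variable relative to a constant

Range argument: with x ∈ [-4, 4], y ∈ [10, ∞], the left side of the equation is at least 8, but the right side is -8 < 8. No integer solution exists.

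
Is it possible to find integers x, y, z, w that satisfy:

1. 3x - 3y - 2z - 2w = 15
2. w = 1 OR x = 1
Yes

Take x = -1, y = 0, z = -10, w = 1. Substituting into each constraint:
  (1) 3(-1) - 3(0) - 2(-10) - 2(1) = 15 ✓
  (2) w = 1, target 1 ✓ (first branch holds)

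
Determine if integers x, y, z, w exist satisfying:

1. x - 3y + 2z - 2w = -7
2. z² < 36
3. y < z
Yes

Take x = 1, y = 0, z = 1, w = 5. Substituting into each constraint:
  (1) 1 - 3(0) + 2(1) - 2(5) = -7 ✓
  (2) z² = (1)² = 1, and 1 < 36 ✓
  (3) 0 < 1 ✓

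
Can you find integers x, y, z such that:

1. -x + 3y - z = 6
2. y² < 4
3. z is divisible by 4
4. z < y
Yes

Take x = -3, y = 1, z = 0. Substituting into each constraint:
  (1) 3 + 3(1) + 0 = 6 ✓
  (2) y² = (1)² = 1, and 1 < 4 ✓
  (3) 0 = 4 × 0, remainder 0 ✓
  (4) 0 < 1 ✓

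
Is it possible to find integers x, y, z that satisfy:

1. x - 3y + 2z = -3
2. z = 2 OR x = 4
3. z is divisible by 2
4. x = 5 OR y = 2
Yes

Take x = 5, y = 4, z = 2. Substituting into each constraint:
  (1) 5 - 3(4) + 2(2) = -3 ✓
  (2) z = 2, target 2 ✓ (first branch holds)
  (3) 2 = 2 × 1, remainder 0 ✓
  (4) x = 5, target 5 ✓ (first branch holds)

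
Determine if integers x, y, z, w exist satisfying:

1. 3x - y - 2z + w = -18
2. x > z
Yes

Take x = 0, y = 0, z = -1, w = -20. Substituting into each constraint:
  (1) 3(0) + 0 - 2(-1) + (-20) = -18 ✓
  (2) 0 > -1 ✓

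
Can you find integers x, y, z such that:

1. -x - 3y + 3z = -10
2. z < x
Yes

Take x = 1, y = 3, z = 0. Substituting into each constraint:
  (1) (-1) - 3(3) + 3(0) = -10 ✓
  (2) 0 < 1 ✓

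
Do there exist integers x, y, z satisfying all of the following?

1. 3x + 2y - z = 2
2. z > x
Yes

Take x = -2, y = 4, z = 0. Substituting into each constraint:
  (1) 3(-2) + 2(4) + 0 = 2 ✓
  (2) 0 > -2 ✓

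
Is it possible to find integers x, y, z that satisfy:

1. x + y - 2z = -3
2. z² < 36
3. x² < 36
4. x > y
Yes

Take x = 0, y = -1, z = 1. Substituting into each constraint:
  (1) 0 + (-1) - 2(1) = -3 ✓
  (2) z² = (1)² = 1, and 1 < 36 ✓
  (3) x² = (0)² = 0, and 0 < 36 ✓
  (4) 0 > -1 ✓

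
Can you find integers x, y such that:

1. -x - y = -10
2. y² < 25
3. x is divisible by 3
Yes

Take x = 9, y = 1. Substituting into each constraint:
  (1) (-9) + (-1) = -10 ✓
  (2) y² = (1)² = 1, and 1 < 25 ✓
  (3) 9 = 3 × 3, remainder 0 ✓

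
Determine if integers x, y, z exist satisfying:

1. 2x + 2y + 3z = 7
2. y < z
Yes

Take x = 2, y = 0, z = 1. Substituting into each constraint:
  (1) 2(2) + 2(0) + 3(1) = 7 ✓
  (2) 0 < 1 ✓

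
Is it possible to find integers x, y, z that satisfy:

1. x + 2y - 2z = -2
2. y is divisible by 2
Yes

Take x = 0, y = 0, z = 1. Substituting into each constraint:
  (1) 0 + 2(0) - 2(1) = -2 ✓
  (2) 0 = 2 × 0, remainder 0 ✓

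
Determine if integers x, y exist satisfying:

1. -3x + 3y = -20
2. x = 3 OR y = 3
No

Even the single constraint (-3x + 3y = -20) is infeasible over the integers.

  - -3x + 3y = -20: every term on the left is divisible by 3, so the LHS ≡ 0 (mod 3), but the RHS -20 is not — no integer solution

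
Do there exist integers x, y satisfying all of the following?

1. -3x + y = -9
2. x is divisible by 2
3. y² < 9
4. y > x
No

A contradictory subset is {-3x + y = -9, y² < 9, y > x}. No integer assignment can satisfy these jointly:

  - -3x + y = -9: is a linear equation tying the variables together
  - y² < 9: restricts y to |y| ≤ 2
  - y > x: bounds one variable relative to another variable

Propagating the comparison: x < y and y ≤ 2 give x ≤ 1. Range argument: with x ∈ [−∞, 1], y ∈ [-2, 2], the left side of the equation is at least -5, but the right side is -9 < -5. No integer solution exists.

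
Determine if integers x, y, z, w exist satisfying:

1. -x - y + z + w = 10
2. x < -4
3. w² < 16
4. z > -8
Yes

Take x = -5, y = 0, z = 5, w = 0. Substituting into each constraint:
  (1) 5 + 0 + 5 + 0 = 10 ✓
  (2) -5 < -4 ✓
  (3) w² = (0)² = 0, and 0 < 16 ✓
  (4) 5 > -8 ✓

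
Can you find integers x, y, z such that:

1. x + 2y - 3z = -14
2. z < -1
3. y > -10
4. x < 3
Yes

Take x = -20, y = 0, z = -2. Substituting into each constraint:
  (1) (-20) + 2(0) - 3(-2) = -14 ✓
  (2) -2 < -1 ✓
  (3) 0 > -10 ✓
  (4) -20 < 3 ✓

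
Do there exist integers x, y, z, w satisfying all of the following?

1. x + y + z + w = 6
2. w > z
Yes

Take x = 7, y = 0, z = -1, w = 0. Substituting into each constraint:
  (1) 7 + 0 + (-1) + 0 = 6 ✓
  (2) 0 > -1 ✓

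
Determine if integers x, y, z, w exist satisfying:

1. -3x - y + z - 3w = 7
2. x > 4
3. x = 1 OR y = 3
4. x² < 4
No

A contradictory subset is {x > 4, x² < 4}. No integer assignment can satisfy these jointly:

  - x > 4: bounds one variable relative to a constant
  - x² < 4: restricts x to |x| ≤ 1

Direct contradiction: the bounds on x require x ≥ 5 and x ≤ 1 simultaneously, which is empty.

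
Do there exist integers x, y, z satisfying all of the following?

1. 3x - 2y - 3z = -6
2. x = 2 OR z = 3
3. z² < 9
Yes

Take x = 2, y = 3, z = 2. Substituting into each constraint:
  (1) 3(2) - 2(3) - 3(2) = -6 ✓
  (2) x = 2, target 2 ✓ (first branch holds)
  (3) z² = (2)² = 4, and 4 < 9 ✓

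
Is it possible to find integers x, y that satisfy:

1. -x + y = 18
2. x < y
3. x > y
No

A contradictory subset is {x < y, x > y}. No integer assignment can satisfy these jointly:

  - x < y: bounds one variable relative to another variable
  - x > y: bounds one variable relative to another variable

Direct contradiction: y > x and x > y cannot both hold.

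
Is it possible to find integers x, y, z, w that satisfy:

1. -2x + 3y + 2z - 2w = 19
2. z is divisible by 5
Yes

Take x = -8, y = 1, z = 0, w = 0. Substituting into each constraint:
  (1) -2(-8) + 3(1) + 2(0) - 2(0) = 19 ✓
  (2) 0 = 5 × 0, remainder 0 ✓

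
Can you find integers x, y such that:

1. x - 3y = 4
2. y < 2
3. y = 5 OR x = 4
Yes

Take x = 4, y = 0. Substituting into each constraint:
  (1) 4 - 3(0) = 4 ✓
  (2) 0 < 2 ✓
  (3) x = 4, target 4 ✓ (second branch holds)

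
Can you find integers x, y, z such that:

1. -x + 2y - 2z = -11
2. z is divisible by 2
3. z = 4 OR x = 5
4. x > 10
Yes

Take x = 11, y = 4, z = 4. Substituting into each constraint:
  (1) (-11) + 2(4) - 2(4) = -11 ✓
  (2) 4 = 2 × 2, remainder 0 ✓
  (3) z = 4, target 4 ✓ (first branch holds)
  (4) 11 > 10 ✓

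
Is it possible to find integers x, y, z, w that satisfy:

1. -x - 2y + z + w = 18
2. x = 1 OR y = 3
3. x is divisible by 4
Yes

Take x = 4, y = 3, z = 1, w = 27. Substituting into each constraint:
  (1) (-4) - 2(3) + 1 + 27 = 18 ✓
  (2) y = 3, target 3 ✓ (second branch holds)
  (3) 4 = 4 × 1, remainder 0 ✓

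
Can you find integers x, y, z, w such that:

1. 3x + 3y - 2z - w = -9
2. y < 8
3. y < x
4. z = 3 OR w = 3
Yes

Take x = 0, y = -1, z = 3, w = 0. Substituting into each constraint:
  (1) 3(0) + 3(-1) - 2(3) + 0 = -9 ✓
  (2) -1 < 8 ✓
  (3) -1 < 0 ✓
  (4) z = 3, target 3 ✓ (first branch holds)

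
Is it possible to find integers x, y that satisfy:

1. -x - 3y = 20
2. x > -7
Yes

Take x = -5, y = -5. Substituting into each constraint:
  (1) 5 - 3(-5) = 20 ✓
  (2) -5 > -7 ✓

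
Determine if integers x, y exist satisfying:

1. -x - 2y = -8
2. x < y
Yes

Take x = 2, y = 3. Substituting into each constraint:
  (1) (-2) - 2(3) = -8 ✓
  (2) 2 < 3 ✓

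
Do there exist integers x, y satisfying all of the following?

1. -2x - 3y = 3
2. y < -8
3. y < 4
Yes

Take x = 12, y = -9. Substituting into each constraint:
  (1) -2(12) - 3(-9) = 3 ✓
  (2) -9 < -8 ✓
  (3) -9 < 4 ✓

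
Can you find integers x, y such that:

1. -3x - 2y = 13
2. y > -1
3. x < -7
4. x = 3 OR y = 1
No

A contradictory subset is {-3x - 2y = 13, x < -7, x = 3 OR y = 1}. No integer assignment can satisfy these jointly:

  - -3x - 2y = 13: is a linear equation tying the variables together
  - x < -7: bounds one variable relative to a constant
  - x = 3 OR y = 1: forces a choice: either x = 3 or y = 1

Split on the disjunction (x = 3 OR y = 1):
  • If x = 3: this contradicts the bound x ≤ -8.
  • If y = 1: the equation forces x = -5, which contradicts the bound x ≤ -8.
Both branches are infeasible, so the system has no integer solution.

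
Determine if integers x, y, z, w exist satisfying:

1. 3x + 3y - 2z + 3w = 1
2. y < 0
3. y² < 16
Yes

Take x = 0, y = -1, z = 1, w = 2. Substituting into each constraint:
  (1) 3(0) + 3(-1) - 2(1) + 3(2) = 1 ✓
  (2) -1 < 0 ✓
  (3) y² = (-1)² = 1, and 1 < 16 ✓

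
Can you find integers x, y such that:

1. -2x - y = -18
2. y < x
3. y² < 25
Yes

Take x = 7, y = 4. Substituting into each constraint:
  (1) -2(7) + (-4) = -18 ✓
  (2) 4 < 7 ✓
  (3) y² = (4)² = 16, and 16 < 25 ✓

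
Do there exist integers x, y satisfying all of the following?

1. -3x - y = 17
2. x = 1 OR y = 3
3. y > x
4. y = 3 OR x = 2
No

A contradictory subset is {-3x - y = 17, x = 1 OR y = 3, y > x}. No integer assignment can satisfy these jointly:

  - -3x - y = 17: is a linear equation tying the variables together
  - x = 1 OR y = 3: forces a choice: either x = 1 or y = 3
  - y > x: bounds one variable relative to another variable

Split on the disjunction (x = 1 OR y = 3):
  • If x = 1: the equation forces y = -20, giving (x, y) = (1, -20), which violates y > x.
  • If y = 3: with y = 3, every remaining term of the linear equation is divisible by 3, so the left side is ≡ 0 (mod 3); but the right side 20 ≡ 2 (mod 3). No integers can satisfy it.
Both branches are infeasible, so the system has no integer solution.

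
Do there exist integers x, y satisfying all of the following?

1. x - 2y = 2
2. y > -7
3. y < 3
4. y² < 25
Yes

Take x = 2, y = 0. Substituting into each constraint:
  (1) 2 - 2(0) = 2 ✓
  (2) 0 > -7 ✓
  (3) 0 < 3 ✓
  (4) y² = (0)² = 0, and 0 < 25 ✓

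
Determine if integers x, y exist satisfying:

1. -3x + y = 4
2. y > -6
Yes

Take x = -1, y = 1. Substituting into each constraint:
  (1) -3(-1) + 1 = 4 ✓
  (2) 1 > -6 ✓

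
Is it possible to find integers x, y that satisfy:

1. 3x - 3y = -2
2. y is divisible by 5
No

Even the single constraint (3x - 3y = -2) is infeasible over the integers.

  - 3x - 3y = -2: every term on the left is divisible by 3, so the LHS ≡ 0 (mod 3), but the RHS -2 is not — no integer solution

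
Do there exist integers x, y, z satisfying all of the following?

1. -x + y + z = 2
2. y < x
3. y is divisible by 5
Yes

Take x = 1, y = 0, z = 3. Substituting into each constraint:
  (1) (-1) + 0 + 3 = 2 ✓
  (2) 0 < 1 ✓
  (3) 0 = 5 × 0, remainder 0 ✓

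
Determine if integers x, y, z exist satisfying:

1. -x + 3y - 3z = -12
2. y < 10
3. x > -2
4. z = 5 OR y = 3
Yes

Take x = 21, y = 3, z = 0. Substituting into each constraint:
  (1) (-21) + 3(3) - 3(0) = -12 ✓
  (2) 3 < 10 ✓
  (3) 21 > -2 ✓
  (4) y = 3, target 3 ✓ (second branch holds)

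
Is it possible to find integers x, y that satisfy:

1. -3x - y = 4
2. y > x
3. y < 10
Yes

Take x = -2, y = 2. Substituting into each constraint:
  (1) -3(-2) + (-2) = 4 ✓
  (2) 2 > -2 ✓
  (3) 2 < 10 ✓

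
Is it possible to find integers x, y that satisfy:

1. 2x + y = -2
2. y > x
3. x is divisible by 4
Yes

Take x = -4, y = 6. Substituting into each constraint:
  (1) 2(-4) + 6 = -2 ✓
  (2) 6 > -4 ✓
  (3) -4 = 4 × -1, remainder 0 ✓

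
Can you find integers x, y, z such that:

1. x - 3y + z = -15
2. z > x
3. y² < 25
Yes

Take x = -8, y = 0, z = -7. Substituting into each constraint:
  (1) (-8) - 3(0) + (-7) = -15 ✓
  (2) -7 > -8 ✓
  (3) y² = (0)² = 0, and 0 < 25 ✓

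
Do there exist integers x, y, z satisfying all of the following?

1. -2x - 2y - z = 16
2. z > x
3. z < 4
Yes

Take x = -1, y = -7, z = 0. Substituting into each constraint:
  (1) -2(-1) - 2(-7) + 0 = 16 ✓
  (2) 0 > -1 ✓
  (3) 0 < 4 ✓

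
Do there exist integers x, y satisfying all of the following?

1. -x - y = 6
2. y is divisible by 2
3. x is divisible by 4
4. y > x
Yes

Take x = -4, y = -2. Substituting into each constraint:
  (1) 4 + 2 = 6 ✓
  (2) -2 = 2 × -1, remainder 0 ✓
  (3) -4 = 4 × -1, remainder 0 ✓
  (4) -2 > -4 ✓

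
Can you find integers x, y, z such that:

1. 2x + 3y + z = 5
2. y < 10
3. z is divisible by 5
Yes

Take x = 1, y = 1, z = 0. Substituting into each constraint:
  (1) 2(1) + 3(1) + 0 = 5 ✓
  (2) 1 < 10 ✓
  (3) 0 = 5 × 0, remainder 0 ✓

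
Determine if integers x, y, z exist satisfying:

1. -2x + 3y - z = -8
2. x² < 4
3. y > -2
Yes

Take x = 0, y = -1, z = 5. Substituting into each constraint:
  (1) -2(0) + 3(-1) + (-5) = -8 ✓
  (2) x² = (0)² = 0, and 0 < 4 ✓
  (3) -1 > -2 ✓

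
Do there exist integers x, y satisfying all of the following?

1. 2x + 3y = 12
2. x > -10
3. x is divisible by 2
Yes

Take x = 0, y = 4. Substituting into each constraint:
  (1) 2(0) + 3(4) = 12 ✓
  (2) 0 > -10 ✓
  (3) 0 = 2 × 0, remainder 0 ✓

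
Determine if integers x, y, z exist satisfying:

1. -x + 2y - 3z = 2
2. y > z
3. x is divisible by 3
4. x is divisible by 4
Yes

Take x = 0, y = 1, z = 0. Substituting into each constraint:
  (1) 0 + 2(1) - 3(0) = 2 ✓
  (2) 1 > 0 ✓
  (3) 0 = 3 × 0, remainder 0 ✓
  (4) 0 = 4 × 0, remainder 0 ✓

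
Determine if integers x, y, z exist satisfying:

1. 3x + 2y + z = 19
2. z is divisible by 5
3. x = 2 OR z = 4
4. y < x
Yes

Take x = 2, y = -1, z = 15. Substituting into each constraint:
  (1) 3(2) + 2(-1) + 15 = 19 ✓
  (2) 15 = 5 × 3, remainder 0 ✓
  (3) x = 2, target 2 ✓ (first branch holds)
  (4) -1 < 2 ✓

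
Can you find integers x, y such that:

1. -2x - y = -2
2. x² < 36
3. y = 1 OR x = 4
Yes

Take x = 4, y = -6. Substituting into each constraint:
  (1) -2(4) + 6 = -2 ✓
  (2) x² = (4)² = 16, and 16 < 36 ✓
  (3) x = 4, target 4 ✓ (second branch holds)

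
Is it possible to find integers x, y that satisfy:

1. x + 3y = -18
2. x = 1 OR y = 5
Yes

Take x = -33, y = 5. Substituting into each constraint:
  (1) (-33) + 3(5) = -18 ✓
  (2) y = 5, target 5 ✓ (second branch holds)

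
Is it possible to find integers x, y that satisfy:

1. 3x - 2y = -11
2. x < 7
Yes

Take x = 1, y = 7. Substituting into each constraint:
  (1) 3(1) - 2(7) = -11 ✓
  (2) 1 < 7 ✓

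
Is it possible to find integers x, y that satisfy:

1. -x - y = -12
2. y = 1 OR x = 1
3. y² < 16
Yes

Take x = 11, y = 1. Substituting into each constraint:
  (1) (-11) + (-1) = -12 ✓
  (2) y = 1, target 1 ✓ (first branch holds)
  (3) y² = (1)² = 1, and 1 < 16 ✓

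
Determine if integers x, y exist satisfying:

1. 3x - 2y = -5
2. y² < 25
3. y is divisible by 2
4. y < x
No

A contradictory subset is {3x - 2y = -5, y² < 25, y < x}. No integer assignment can satisfy these jointly:

  - 3x - 2y = -5: is a linear equation tying the variables together
  - y² < 25: restricts y to |y| ≤ 4
  - y < x: bounds one variable relative to another variable

The bounds confine y to {-4, -3, -2, -1, 0, 1, 2, 3, 4}. For each value, substitute into the equation:
  • y = -4: the equation gives 3x = -13, so x would not be an integer.
  • y = -3: the equation gives 3x = -11, so x would not be an integer.
  • y = -2: the equation forces x = -3, but x > y fails since -3 ≤ -2.
  • y = -1: the equation gives 3x = -7, so x would not be an integer.
  • y = 0: the equation gives 3x = -5, so x would not be an integer.
  • y = 1: the equation forces x = -1, but x > y fails since -1 ≤ 1.
  • y = 2: the equation gives 3x = -1, so x would not be an integer.
  • y = 3: the equation gives 3x = 1, so x would not be an integer.
  • y = 4: the equation forces x = 1, but x > y fails since 1 ≤ 4.
Every case fails, so no integer solution exists.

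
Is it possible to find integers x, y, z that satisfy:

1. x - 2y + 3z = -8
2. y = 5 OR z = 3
Yes

Take x = 2, y = 5, z = 0. Substituting into each constraint:
  (1) 2 - 2(5) + 3(0) = -8 ✓
  (2) y = 5, target 5 ✓ (first branch holds)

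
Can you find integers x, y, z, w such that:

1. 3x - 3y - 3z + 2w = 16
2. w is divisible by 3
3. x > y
No

A contradictory subset is {3x - 3y - 3z + 2w = 16, w is divisible by 3}. No integer assignment can satisfy these jointly:

  - 3x - 3y - 3z + 2w = 16: is a linear equation tying the variables together
  - w is divisible by 3: restricts w to multiples of 3

Modular obstruction: writing w = 3w', every remaining term of the linear equation is divisible by 3, so the left side is ≡ 0 (mod 3); but the right side 16 ≡ 1 (mod 3). No integers can satisfy it.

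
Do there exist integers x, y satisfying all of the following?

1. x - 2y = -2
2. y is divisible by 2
Yes

Take x = -2, y = 0. Substituting into each constraint:
  (1) (-2) - 2(0) = -2 ✓
  (2) 0 = 2 × 0, remainder 0 ✓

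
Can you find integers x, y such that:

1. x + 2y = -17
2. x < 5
Yes

Take x = 1, y = -9. Substituting into each constraint:
  (1) 1 + 2(-9) = -17 ✓
  (2) 1 < 5 ✓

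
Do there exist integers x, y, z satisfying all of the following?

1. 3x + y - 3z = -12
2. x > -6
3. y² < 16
Yes

Take x = -4, y = 0, z = 0. Substituting into each constraint:
  (1) 3(-4) + 0 - 3(0) = -12 ✓
  (2) -4 > -6 ✓
  (3) y² = (0)² = 0, and 0 < 16 ✓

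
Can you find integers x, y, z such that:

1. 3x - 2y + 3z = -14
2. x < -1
Yes

Take x = -2, y = 1, z = -2. Substituting into each constraint:
  (1) 3(-2) - 2(1) + 3(-2) = -14 ✓
  (2) -2 < -1 ✓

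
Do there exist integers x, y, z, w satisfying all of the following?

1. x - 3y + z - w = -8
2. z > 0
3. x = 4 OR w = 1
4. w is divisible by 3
Yes

Take x = 4, y = 3, z = 3, w = 6. Substituting into each constraint:
  (1) 4 - 3(3) + 3 + (-6) = -8 ✓
  (2) 3 > 0 ✓
  (3) x = 4, target 4 ✓ (first branch holds)
  (4) 6 = 3 × 2, remainder 0 ✓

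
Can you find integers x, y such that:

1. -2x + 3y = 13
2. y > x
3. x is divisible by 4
Yes

Take x = 4, y = 7. Substituting into each constraint:
  (1) -2(4) + 3(7) = 13 ✓
  (2) 7 > 4 ✓
  (3) 4 = 4 × 1, remainder 0 ✓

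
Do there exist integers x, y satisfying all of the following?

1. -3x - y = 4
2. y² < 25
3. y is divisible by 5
No

The full constraint system is jointly infeasible over the integers. Each constraint and what it forces:

  - -3x - y = 4: is a linear equation tying the variables together
  - y² < 25: restricts y to |y| ≤ 4
  - y is divisible by 5: restricts y to multiples of 5

The bounds confine y to {0} with 5 | y. For each value, substitute into the equation:
  • y = 0: the equation gives -3x = 4, so x would not be an integer.
Every case fails, so no integer solution exists.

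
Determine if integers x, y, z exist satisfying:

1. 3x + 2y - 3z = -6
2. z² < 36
Yes

Take x = 0, y = -3, z = 0. Substituting into each constraint:
  (1) 3(0) + 2(-3) - 3(0) = -6 ✓
  (2) z² = (0)² = 0, and 0 < 36 ✓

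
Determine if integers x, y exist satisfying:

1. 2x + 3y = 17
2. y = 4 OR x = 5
No

The full constraint system is jointly infeasible over the integers. Each constraint and what it forces:

  - 2x + 3y = 17: is a linear equation tying the variables together
  - y = 4 OR x = 5: forces a choice: either y = 4 or x = 5

Split on the disjunction (y = 4 OR x = 5):
  • If y = 4: with y = 4, every remaining term of the linear equation is divisible by 2, so the left side is ≡ 0 (mod 2); but the right side 5 ≡ 1 (mod 2). No integers can satisfy it.
  • If x = 5: with x = 5, every remaining term of the linear equation is divisible by 3, so the left side is ≡ 0 (mod 3); but the right side 7 ≡ 1 (mod 3). No integers can satisfy it.
Both branches are infeasible, so the system has no integer solution.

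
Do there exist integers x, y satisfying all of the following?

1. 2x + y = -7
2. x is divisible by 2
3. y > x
Yes

Take x = -4, y = 1. Substituting into each constraint:
  (1) 2(-4) + 1 = -7 ✓
  (2) -4 = 2 × -2, remainder 0 ✓
  (3) 1 > -4 ✓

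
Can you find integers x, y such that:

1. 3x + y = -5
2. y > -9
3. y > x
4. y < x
No

A contradictory subset is {y > x, y < x}. No integer assignment can satisfy these jointly:

  - y > x: bounds one variable relative to another variable
  - y < x: bounds one variable relative to another variable

Direct contradiction: y > x and x > y cannot both hold.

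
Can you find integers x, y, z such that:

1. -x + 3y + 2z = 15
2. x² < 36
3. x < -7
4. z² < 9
No

A contradictory subset is {x² < 36, x < -7}. No integer assignment can satisfy these jointly:

  - x² < 36: restricts x to |x| ≤ 5
  - x < -7: bounds one variable relative to a constant

Direct contradiction: the bounds on x require x ≥ -5 and x ≤ -8 simultaneously, which is empty.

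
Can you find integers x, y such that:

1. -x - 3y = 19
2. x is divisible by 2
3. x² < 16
Yes

Take x = 2, y = -7. Substituting into each constraint:
  (1) (-2) - 3(-7) = 19 ✓
  (2) 2 = 2 × 1, remainder 0 ✓
  (3) x² = (2)² = 4, and 4 < 16 ✓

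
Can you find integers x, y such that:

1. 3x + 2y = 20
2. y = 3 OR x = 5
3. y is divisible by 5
No

A contradictory subset is {3x + 2y = 20, y = 3 OR x = 5}. No integer assignment can satisfy these jointly:

  - 3x + 2y = 20: is a linear equation tying the variables together
  - y = 3 OR x = 5: forces a choice: either y = 3 or x = 5

Split on the disjunction (y = 3 OR x = 5):
  • If y = 3: with y = 3, every remaining term of the linear equation is divisible by 3, so the left side is ≡ 0 (mod 3); but the right side 14 ≡ 2 (mod 3). No integers can satisfy it.
  • If x = 5: with x = 5, every remaining term of the linear equation is divisible by 2, so the left side is ≡ 0 (mod 2); but the right side 5 ≡ 1 (mod 2). No integers can satisfy it.
Both branches are infeasible, so the system has no integer solution.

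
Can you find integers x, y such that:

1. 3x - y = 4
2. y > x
Yes

Take x = 3, y = 5. Substituting into each constraint:
  (1) 3(3) + (-5) = 4 ✓
  (2) 5 > 3 ✓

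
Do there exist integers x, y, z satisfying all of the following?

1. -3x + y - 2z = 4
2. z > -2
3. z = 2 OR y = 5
Yes

Take x = 0, y = 8, z = 2. Substituting into each constraint:
  (1) -3(0) + 8 - 2(2) = 4 ✓
  (2) 2 > -2 ✓
  (3) z = 2, target 2 ✓ (first branch holds)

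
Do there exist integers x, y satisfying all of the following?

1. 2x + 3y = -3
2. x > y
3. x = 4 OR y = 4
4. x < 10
No

A contradictory subset is {2x + 3y = -3, x > y, x = 4 OR y = 4}. No integer assignment can satisfy these jointly:

  - 2x + 3y = -3: is a linear equation tying the variables together
  - x > y: bounds one variable relative to another variable
  - x = 4 OR y = 4: forces a choice: either x = 4 or y = 4

Split on the disjunction (x = 4 OR y = 4):
  • If x = 4: with x = 4, every remaining term of the linear equation is divisible by 3, so the left side is ≡ 0 (mod 3); but the right side -11 ≡ 1 (mod 3). No integers can satisfy it.
  • If y = 4: with y = 4, every remaining term of the linear equation is divisible by 2, so the left side is ≡ 0 (mod 2); but the right side -15 ≡ 1 (mod 2). No integers can satisfy it.
Both branches are infeasible, so the system has no integer solution.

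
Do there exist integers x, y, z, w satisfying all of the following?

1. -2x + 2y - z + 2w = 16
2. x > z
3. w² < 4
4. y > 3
Yes

Take x = -1, y = 6, z = -2, w = 0. Substituting into each constraint:
  (1) -2(-1) + 2(6) + 2 + 2(0) = 16 ✓
  (2) -1 > -2 ✓
  (3) w² = (0)² = 0, and 0 < 4 ✓
  (4) 6 > 3 ✓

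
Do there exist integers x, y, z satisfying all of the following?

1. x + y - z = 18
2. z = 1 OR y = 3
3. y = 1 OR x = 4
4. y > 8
Yes

Take x = 4, y = 15, z = 1. Substituting into each constraint:
  (1) 4 + 15 + (-1) = 18 ✓
  (2) z = 1, target 1 ✓ (first branch holds)
  (3) x = 4, target 4 ✓ (second branch holds)
  (4) 15 > 8 ✓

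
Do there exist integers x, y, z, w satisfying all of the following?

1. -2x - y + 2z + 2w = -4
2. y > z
Yes

Take x = 2, y = 2, z = 1, w = 0. Substituting into each constraint:
  (1) -2(2) + (-2) + 2(1) + 2(0) = -4 ✓
  (2) 2 > 1 ✓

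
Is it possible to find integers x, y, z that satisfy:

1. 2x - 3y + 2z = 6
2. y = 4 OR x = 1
Yes

Take x = 1, y = 6, z = 11. Substituting into each constraint:
  (1) 2(1) - 3(6) + 2(11) = 6 ✓
  (2) x = 1, target 1 ✓ (second branch holds)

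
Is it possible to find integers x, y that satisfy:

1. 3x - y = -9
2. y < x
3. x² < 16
No

The full constraint system is jointly infeasible over the integers. Each constraint and what it forces:

  - 3x - y = -9: is a linear equation tying the variables together
  - y < x: bounds one variable relative to another variable
  - x² < 16: restricts x to |x| ≤ 3

The bounds confine x to {-3, -2, -1, 0, 1, 2, 3}. For each value, substitute into the equation:
  • x = -3: the equation forces y = 0, but x > y fails since -3 ≤ 0.
  • x = -2: the equation forces y = 3, but x > y fails since -2 ≤ 3.
  • x = -1: the equation forces y = 6, but x > y fails since -1 ≤ 6.
  • x = 0: the equation forces y = 9, but x > y fails since 0 ≤ 9.
  • x = 1: the equation forces y = 12, but x > y fails since 1 ≤ 12.
  • x = 2: the equation forces y = 15, but x > y fails since 2 ≤ 15.
  • x = 3: the equation forces y = 18, but x > y fails since 3 ≤ 18.
Every case fails, so no integer solution exists.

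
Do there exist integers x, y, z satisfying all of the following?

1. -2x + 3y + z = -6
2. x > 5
Yes

Take x = 6, y = 0, z = 6. Substituting into each constraint:
  (1) -2(6) + 3(0) + 6 = -6 ✓
  (2) 6 > 5 ✓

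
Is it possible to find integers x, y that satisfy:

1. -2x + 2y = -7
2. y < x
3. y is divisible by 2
No

Even the single constraint (-2x + 2y = -7) is infeasible over the integers.

  - -2x + 2y = -7: every term on the left is divisible by 2, so the LHS ≡ 0 (mod 2), but the RHS -7 is not — no integer solution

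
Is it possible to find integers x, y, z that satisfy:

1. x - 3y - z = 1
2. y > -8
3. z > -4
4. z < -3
No

A contradictory subset is {z > -4, z < -3}. No integer assignment can satisfy these jointly:

  - z > -4: bounds one variable relative to a constant
  - z < -3: bounds one variable relative to a constant

Direct contradiction: the bounds on z require z ≥ -3 and z ≤ -4 simultaneously, which is empty.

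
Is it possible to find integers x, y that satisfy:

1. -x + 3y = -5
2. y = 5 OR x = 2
Yes

Take x = 20, y = 5. Substituting into each constraint:
  (1) (-20) + 3(5) = -5 ✓
  (2) y = 5, target 5 ✓ (first branch holds)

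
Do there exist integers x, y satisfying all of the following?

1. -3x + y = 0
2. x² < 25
Yes

Take x = 0, y = 0. Substituting into each constraint:
  (1) -3(0) + 0 = 0 ✓
  (2) x² = (0)² = 0, and 0 < 25 ✓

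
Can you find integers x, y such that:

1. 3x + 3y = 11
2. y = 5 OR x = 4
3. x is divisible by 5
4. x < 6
No

Even the single constraint (3x + 3y = 11) is infeasible over the integers.

  - 3x + 3y = 11: every term on the left is divisible by 3, so the LHS ≡ 0 (mod 3), but the RHS 11 is not — no integer solution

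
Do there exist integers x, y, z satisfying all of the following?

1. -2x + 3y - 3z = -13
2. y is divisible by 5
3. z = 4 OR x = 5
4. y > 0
Yes

Take x = 8, y = 5, z = 4. Substituting into each constraint:
  (1) -2(8) + 3(5) - 3(4) = -13 ✓
  (2) 5 = 5 × 1, remainder 0 ✓
  (3) z = 4, target 4 ✓ (first branch holds)
  (4) 5 > 0 ✓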